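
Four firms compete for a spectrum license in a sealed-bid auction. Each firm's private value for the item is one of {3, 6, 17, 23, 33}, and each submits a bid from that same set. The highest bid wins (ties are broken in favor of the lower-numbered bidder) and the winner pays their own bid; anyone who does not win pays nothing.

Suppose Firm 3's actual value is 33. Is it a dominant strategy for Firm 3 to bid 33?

Consider the case where Firm 1 bids 3, Firm 2 bids 3 and Firm 4 bids 3.
Truthful bid 33: wins, pays 33, utility 33 - 33 = 0.
Bid 6 instead: wins, pays 6, utility 33 - 6 = 27.
Since 27 > 0, bidding 6 is strictly better here, so truthful bidding is not dominant.

No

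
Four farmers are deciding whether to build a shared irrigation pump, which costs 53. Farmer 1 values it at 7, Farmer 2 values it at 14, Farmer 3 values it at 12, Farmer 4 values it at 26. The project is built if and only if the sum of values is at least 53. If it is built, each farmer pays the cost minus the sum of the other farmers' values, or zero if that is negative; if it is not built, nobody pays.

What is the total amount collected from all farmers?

Total value 59 ≥ cost 53, so it is built.
Farmer 1: others sum to 52; max(0, 53 - 52) = 1.
Farmer 2: others sum to 45; max(0, 53 - 45) = 8.
Farmer 3: others sum to 47; max(0, 53 - 47) = 6.
Farmer 4: others sum to 33; max(0, 53 - 33) = 20.
Total collected = 1 + 8 + 6 + 20 = 35.

35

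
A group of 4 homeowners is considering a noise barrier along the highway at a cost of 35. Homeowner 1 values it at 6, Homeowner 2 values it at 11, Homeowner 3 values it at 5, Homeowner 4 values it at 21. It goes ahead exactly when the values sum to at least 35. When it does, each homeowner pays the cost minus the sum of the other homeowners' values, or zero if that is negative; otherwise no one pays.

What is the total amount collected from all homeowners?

16

Total value 43 ≥ cost 35, so it is built.
Homeowner 1: others sum to 37; max(0, 35 - 37) = 0.
Homeowner 2: others sum to 32; max(0, 35 - 32) = 3.
Homeowner 3: others sum to 38; max(0, 35 - 38) = 0.
Homeowner 4: others sum to 22; max(0, 35 - 22) = 13.
Total collected = 0 + 3 + 0 + 13 = 16.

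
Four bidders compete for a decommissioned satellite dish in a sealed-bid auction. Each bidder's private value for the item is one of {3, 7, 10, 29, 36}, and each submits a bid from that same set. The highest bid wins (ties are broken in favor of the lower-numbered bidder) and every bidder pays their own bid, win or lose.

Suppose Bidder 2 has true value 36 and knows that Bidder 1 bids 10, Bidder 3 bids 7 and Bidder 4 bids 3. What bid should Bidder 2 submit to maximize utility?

29

Bid 3: loses but pays 3, utility -3.
Bid 7: loses but pays 7, utility -7.
Bid 10: loses but pays 10, utility -10.
Bid 29: wins, pays 29, utility 36 - 29 = 7.
Bid 36: wins, pays 36, utility 36 - 36 = 0.
The best choice is 29 with utility 7.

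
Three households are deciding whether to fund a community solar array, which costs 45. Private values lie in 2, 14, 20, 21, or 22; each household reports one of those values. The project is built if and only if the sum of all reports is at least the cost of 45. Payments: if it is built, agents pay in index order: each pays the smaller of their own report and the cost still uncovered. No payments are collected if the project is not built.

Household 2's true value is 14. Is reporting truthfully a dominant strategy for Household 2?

No

Consider the case where Household 1 reports 21 and Household 3 reports 22.
Truthful report 14: project built, pays 14, utility 14 - 14 = 0.
Report 2 instead: project built, pays 2, utility 14 - 2 = 12.
Since 12 > 0, reporting 2 is strictly better here, so truthful reporting is not dominant.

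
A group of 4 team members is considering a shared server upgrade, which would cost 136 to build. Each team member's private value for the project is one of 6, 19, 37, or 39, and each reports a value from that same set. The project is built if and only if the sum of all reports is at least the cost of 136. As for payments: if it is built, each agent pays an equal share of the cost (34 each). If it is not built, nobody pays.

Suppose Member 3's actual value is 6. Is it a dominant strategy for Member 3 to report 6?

Check each profile of the others' reports and compare truth against every alternative report.
Others report (39, 39, 39): truth gives 0, best alternative gives -28.
Others report (6, 6, 6): truth gives 0, best alternative gives 0.
Others report (6, 6, 19): truth gives 0, best alternative gives 0.
Others report (6, 6, 37): truth gives 0, best alternative gives 0.
Others report (6, 6, 39): truth gives 0, best alternative gives 0.
Others report (6, 19, 6): truth gives 0, best alternative gives 0.
(Remaining 58 profiles checked similarly; truth is weakly best in each.)
In every case the truthful report is at least as good as any alternative, so it is a dominant strategy.

Yes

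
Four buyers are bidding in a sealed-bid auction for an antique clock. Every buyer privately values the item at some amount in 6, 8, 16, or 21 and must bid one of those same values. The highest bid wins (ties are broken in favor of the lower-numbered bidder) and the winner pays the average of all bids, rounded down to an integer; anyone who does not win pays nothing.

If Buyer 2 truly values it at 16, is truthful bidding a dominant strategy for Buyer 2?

Consider the case where Buyer 1 bids 6, Buyer 3 bids 6 and Buyer 4 bids 6.
Truthful bid 16: wins, pays 8, utility 16 - 8 = 8.
Bid 8 instead: wins, pays 6, utility 16 - 6 = 10.
Since 10 > 8, bidding 8 is strictly better here, so truthful bidding is not dominant.

No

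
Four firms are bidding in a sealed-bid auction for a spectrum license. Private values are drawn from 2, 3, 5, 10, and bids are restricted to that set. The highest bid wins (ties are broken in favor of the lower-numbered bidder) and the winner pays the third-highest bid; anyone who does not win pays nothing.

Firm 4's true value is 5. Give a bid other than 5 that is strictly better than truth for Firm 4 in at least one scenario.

Suppose Firm 1 bids 2, Firm 2 bids 2 and Firm 3 bids 5.
Bid 5: loses, pays 0, utility 0.
Bid 10: wins, pays 2, utility 5 - 2 = 3.
So bidding 10 beats truth here (3 > 0).

10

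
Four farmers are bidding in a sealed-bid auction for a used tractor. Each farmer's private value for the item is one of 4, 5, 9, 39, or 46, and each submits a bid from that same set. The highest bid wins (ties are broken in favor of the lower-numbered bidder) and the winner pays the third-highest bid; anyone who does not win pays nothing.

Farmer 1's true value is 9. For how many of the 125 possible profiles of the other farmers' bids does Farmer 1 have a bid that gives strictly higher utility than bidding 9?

24

Others bid (4, 4, 39): truth gives 0; bid 39 gives 5 > 0. Violating.
Others bid (4, 4, 46): truth gives 0; bid 46 gives 5 > 0. Violating.
Others bid (4, 5, 39): truth gives 0; bid 39 gives 4 > 0. Violating.
Others bid (4, 5, 46): truth gives 0; bid 46 gives 4 > 0. Violating.
Others bid (4, 4, 4): truth gives 5; no alternative beats it.
Others bid (4, 4, 5): truth gives 5; no alternative beats it.
(Checking all 125 profiles: 24 have a profitable deviation, 101 do not.)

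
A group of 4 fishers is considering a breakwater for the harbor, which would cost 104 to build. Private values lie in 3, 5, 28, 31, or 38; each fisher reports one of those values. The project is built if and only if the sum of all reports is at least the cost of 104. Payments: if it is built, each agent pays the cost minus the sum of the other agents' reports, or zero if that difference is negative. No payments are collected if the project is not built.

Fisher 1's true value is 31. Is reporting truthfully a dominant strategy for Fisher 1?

Yes

Check each profile of the others' reports and compare truth against every alternative report.
Others report (28, 38, 38): truth gives 31, best alternative gives 31.
Others report (31, 38, 38): truth gives 31, best alternative gives 31.
Others report (38, 28, 38): truth gives 31, best alternative gives 31.
Others report (38, 31, 38): truth gives 31, best alternative gives 31.
Others report (38, 38, 28): truth gives 31, best alternative gives 31.
Others report (38, 38, 31): truth gives 31, best alternative gives 31.
(Remaining 119 profiles checked similarly; truth is weakly best in each.)
In every case the truthful report is at least as good as any alternative, so it is a dominant strategy.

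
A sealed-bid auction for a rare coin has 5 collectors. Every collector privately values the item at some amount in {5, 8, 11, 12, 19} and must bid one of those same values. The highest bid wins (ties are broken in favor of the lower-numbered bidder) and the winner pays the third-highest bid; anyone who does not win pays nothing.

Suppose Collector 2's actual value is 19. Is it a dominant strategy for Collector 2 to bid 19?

Check each profile of the others' bids and compare truth against every alternative bid.
Others bid (5, 5, 5, 19): truth gives 14, best alternative gives 0.
Others bid (5, 5, 19, 5): truth gives 14, best alternative gives 0.
Others bid (5, 19, 5, 5): truth gives 14, best alternative gives 0.
Others bid (12, 5, 5, 5): truth gives 14, best alternative gives 0.
Others bid (5, 5, 8, 19): truth gives 11, best alternative gives 0.
Others bid (5, 5, 19, 8): truth gives 11, best alternative gives 0.
(Remaining 619 profiles checked similarly; truth is weakly best in each.)
In every case the truthful bid is at least as good as any alternative, so it is a dominant strategy.

Yes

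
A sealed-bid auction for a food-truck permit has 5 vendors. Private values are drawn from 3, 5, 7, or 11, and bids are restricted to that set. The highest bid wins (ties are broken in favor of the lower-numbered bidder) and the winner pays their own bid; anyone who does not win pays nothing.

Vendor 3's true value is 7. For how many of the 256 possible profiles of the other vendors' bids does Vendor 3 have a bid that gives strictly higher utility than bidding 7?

4

Others bid (3, 3, 3, 3): truth gives 0; bid 5 gives 2 > 0. Violating.
Others bid (3, 3, 3, 5): truth gives 0; bid 5 gives 2 > 0. Violating.
Others bid (3, 3, 5, 3): truth gives 0; bid 5 gives 2 > 0. Violating.
Others bid (3, 3, 5, 5): truth gives 0; bid 5 gives 2 > 0. Violating.
Others bid (3, 3, 3, 7): truth gives 0; no alternative beats it.
Others bid (3, 3, 3, 11): truth gives 0; no alternative beats it.
(Checking all 256 profiles: 4 have a profitable deviation, 252 do not.)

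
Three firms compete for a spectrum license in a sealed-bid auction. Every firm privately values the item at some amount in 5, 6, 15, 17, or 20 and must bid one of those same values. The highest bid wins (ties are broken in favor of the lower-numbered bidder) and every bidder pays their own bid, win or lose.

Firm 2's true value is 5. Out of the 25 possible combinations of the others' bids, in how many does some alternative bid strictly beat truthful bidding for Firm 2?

2

Others bid (5, 5): truth gives -5; bid 6 gives -1 > -5. Violating.
Others bid (5, 6): truth gives -5; bid 6 gives -1 > -5. Violating.
Others bid (5, 15): truth gives -5; no alternative beats it.
Others bid (5, 17): truth gives -5; no alternative beats it.
(Checking all 25 profiles: 2 have a profitable deviation, 23 do not.)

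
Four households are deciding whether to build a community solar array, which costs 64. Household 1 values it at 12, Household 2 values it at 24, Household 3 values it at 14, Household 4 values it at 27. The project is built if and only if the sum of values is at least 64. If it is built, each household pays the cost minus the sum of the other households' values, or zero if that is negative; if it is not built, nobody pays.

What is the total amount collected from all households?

Total value 77 ≥ cost 64, so it is built.
Household 1: others sum to 65; max(0, 64 - 65) = 0.
Household 2: others sum to 53; max(0, 64 - 53) = 11.
Household 3: others sum to 63; max(0, 64 - 63) = 1.
Household 4: others sum to 50; max(0, 64 - 50) = 14.
Total collected = 0 + 11 + 1 + 14 = 26.

26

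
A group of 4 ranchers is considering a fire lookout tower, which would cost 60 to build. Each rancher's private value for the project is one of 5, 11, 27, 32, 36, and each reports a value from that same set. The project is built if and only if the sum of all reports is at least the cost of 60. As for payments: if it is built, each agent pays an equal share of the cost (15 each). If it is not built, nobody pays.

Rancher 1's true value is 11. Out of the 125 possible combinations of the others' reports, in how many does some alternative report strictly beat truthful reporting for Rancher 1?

12

Others report (5, 11, 36): truth gives -4; report 5 gives 0 > -4. Violating.
Others report (5, 36, 11): truth gives -4; report 5 gives 0 > -4. Violating.
Others report (11, 5, 36): truth gives -4; report 5 gives 0 > -4. Violating.
Others report (11, 11, 27): truth gives -4; report 5 gives 0 > -4. Violating.
Others report (5, 5, 5): truth gives 0; no alternative beats it.
Others report (5, 5, 11): truth gives 0; no alternative beats it.
(Checking all 125 profiles: 12 have a profitable deviation, 113 do not.)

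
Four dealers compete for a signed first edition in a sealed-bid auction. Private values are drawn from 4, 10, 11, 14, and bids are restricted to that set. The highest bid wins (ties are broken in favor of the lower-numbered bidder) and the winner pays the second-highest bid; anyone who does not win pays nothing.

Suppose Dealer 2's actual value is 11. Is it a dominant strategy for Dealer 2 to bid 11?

Yes

Check each profile of the others' bids and compare truth against every alternative bid.
Others bid (4, 4, 4): truth gives 7, best alternative gives 7.
Others bid (4, 4, 10): truth gives 1, best alternative gives 1.
Others bid (4, 10, 4): truth gives 1, best alternative gives 1.
Others bid (4, 10, 10): truth gives 1, best alternative gives 1.
Others bid (10, 4, 4): truth gives 1, best alternative gives 1.
Others bid (10, 4, 10): truth gives 1, best alternative gives 1.
(Remaining 58 profiles checked similarly; truth is weakly best in each.)
In every case the truthful bid is at least as good as any alternative, so it is a dominant strategy.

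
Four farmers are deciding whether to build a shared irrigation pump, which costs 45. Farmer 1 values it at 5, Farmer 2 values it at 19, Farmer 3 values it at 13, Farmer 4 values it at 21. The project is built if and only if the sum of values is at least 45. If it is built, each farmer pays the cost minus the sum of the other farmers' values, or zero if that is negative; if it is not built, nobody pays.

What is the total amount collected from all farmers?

Total value 58 ≥ cost 45, so it is built.
Farmer 1: others sum to 53; max(0, 45 - 53) = 0.
Farmer 2: others sum to 39; max(0, 45 - 39) = 6.
Farmer 3: others sum to 45; max(0, 45 - 45) = 0.
Farmer 4: others sum to 37; max(0, 45 - 37) = 8.
Total collected = 0 + 6 + 0 + 8 = 14.

14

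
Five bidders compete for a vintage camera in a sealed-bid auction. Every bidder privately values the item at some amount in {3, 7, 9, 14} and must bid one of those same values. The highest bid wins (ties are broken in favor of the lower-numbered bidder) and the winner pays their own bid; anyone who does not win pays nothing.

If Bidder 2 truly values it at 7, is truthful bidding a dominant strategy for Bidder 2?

Yes

Check each profile of the others' bids and compare truth against every alternative bid.
Others bid (3, 3, 3, 3): truth gives 0, best alternative gives 0.
Others bid (3, 3, 3, 7): truth gives 0, best alternative gives 0.
Others bid (3, 3, 3, 9): truth gives 0, best alternative gives 0.
Others bid (3, 3, 3, 14): truth gives 0, best alternative gives 0.
Others bid (3, 3, 7, 3): truth gives 0, best alternative gives 0.
Others bid (3, 3, 7, 7): truth gives 0, best alternative gives 0.
(Remaining 250 profiles checked similarly; truth is weakly best in each.)
In every case the truthful bid is at least as good as any alternative, so it is a dominant strategy.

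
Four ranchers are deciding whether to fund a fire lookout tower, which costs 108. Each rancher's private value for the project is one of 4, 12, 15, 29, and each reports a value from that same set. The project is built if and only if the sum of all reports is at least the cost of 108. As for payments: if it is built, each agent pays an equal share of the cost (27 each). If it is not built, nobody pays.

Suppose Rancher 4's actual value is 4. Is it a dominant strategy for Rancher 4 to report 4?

Check each profile of the others' reports and compare truth against every alternative report.
Others report (4, 4, 4): truth gives 0, best alternative gives 0.
Others report (4, 4, 12): truth gives 0, best alternative gives 0.
Others report (4, 4, 15): truth gives 0, best alternative gives 0.
Others report (4, 4, 29): truth gives 0, best alternative gives 0.
Others report (4, 12, 4): truth gives 0, best alternative gives 0.
Others report (4, 12, 12): truth gives 0, best alternative gives 0.
(Remaining 58 profiles checked similarly; truth is weakly best in each.)
In every case the truthful report is at least as good as any alternative, so it is a dominant strategy.

Yes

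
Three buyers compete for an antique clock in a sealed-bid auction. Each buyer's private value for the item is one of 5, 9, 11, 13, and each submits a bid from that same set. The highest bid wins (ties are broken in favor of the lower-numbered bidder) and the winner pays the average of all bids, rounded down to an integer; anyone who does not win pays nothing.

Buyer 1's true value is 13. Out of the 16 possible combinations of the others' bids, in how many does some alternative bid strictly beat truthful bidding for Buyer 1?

Others bid (5, 5): truth gives 6; bid 5 gives 8 > 6. Violating.
Others bid (5, 9): truth gives 4; bid 9 gives 6 > 4. Violating.
Others bid (9, 5): truth gives 4; bid 9 gives 6 > 4. Violating.
Others bid (9, 9): truth gives 3; bid 9 gives 4 > 3. Violating.
Others bid (5, 11): truth gives 4; no alternative beats it.
Others bid (5, 13): truth gives 3; no alternative beats it.
(Checking all 16 profiles: 6 have a profitable deviation, 10 do not.)

6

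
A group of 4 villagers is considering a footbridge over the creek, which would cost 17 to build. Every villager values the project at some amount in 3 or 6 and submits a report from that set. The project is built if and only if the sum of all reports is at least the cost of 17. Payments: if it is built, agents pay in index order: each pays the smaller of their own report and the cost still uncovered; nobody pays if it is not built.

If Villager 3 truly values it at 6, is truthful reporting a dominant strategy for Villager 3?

No

Consider the case where Villager 1 reports 3, Villager 2 reports 6 and Villager 4 reports 6.
Truthful report 6: project built, pays 6, utility 6 - 6 = 0.
Report 3 instead: project built, pays 3, utility 6 - 3 = 3.
Since 3 > 0, reporting 3 is strictly better here, so truthful reporting is not dominant.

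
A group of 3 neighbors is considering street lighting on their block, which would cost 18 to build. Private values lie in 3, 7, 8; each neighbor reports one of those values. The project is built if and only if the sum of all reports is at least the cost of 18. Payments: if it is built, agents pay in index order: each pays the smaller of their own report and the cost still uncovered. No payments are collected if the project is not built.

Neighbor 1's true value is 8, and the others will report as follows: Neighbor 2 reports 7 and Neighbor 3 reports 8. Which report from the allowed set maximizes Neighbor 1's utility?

Report 3: project built, pays 3, utility 8 - 3 = 5.
Report 7: project built, pays 7, utility 8 - 7 = 1.
Report 8: project built, pays 8, utility 8 - 8 = 0.
The best choice is 3 with utility 5.

3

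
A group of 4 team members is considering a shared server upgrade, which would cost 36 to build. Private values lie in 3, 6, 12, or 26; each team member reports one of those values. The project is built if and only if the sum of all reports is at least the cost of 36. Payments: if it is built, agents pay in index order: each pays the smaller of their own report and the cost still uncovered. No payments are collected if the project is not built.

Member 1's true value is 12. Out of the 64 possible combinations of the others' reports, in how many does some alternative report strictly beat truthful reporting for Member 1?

Others report (3, 3, 26): truth gives 0; report 6 gives 6 > 0. Violating.
Others report (3, 6, 26): truth gives 0; report 3 gives 9 > 0. Violating.
Others report (3, 12, 26): truth gives 0; report 3 gives 9 > 0. Violating.
Others report (3, 26, 3): truth gives 0; report 6 gives 6 > 0. Violating.
Others report (3, 3, 3): truth gives 0; no alternative beats it.
Others report (3, 3, 6): truth gives 0; no alternative beats it.
(Checking all 64 profiles: 41 have a profitable deviation, 23 do not.)

41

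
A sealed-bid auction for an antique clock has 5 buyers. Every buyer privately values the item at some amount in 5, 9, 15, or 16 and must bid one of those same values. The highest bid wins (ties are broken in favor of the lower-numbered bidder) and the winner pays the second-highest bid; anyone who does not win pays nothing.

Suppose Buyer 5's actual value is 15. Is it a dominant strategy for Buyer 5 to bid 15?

Yes

Check each profile of the others' bids and compare truth against every alternative bid.
Others bid (5, 5, 5, 5): truth gives 10, best alternative gives 10.
Others bid (5, 5, 5, 9): truth gives 6, best alternative gives 6.
Others bid (5, 5, 9, 5): truth gives 6, best alternative gives 6.
Others bid (5, 5, 9, 9): truth gives 6, best alternative gives 6.
Others bid (5, 9, 5, 5): truth gives 6, best alternative gives 6.
Others bid (5, 9, 5, 9): truth gives 6, best alternative gives 6.
(Remaining 250 profiles checked similarly; truth is weakly best in each.)
In every case the truthful bid is at least as good as any alternative, so it is a dominant strategy.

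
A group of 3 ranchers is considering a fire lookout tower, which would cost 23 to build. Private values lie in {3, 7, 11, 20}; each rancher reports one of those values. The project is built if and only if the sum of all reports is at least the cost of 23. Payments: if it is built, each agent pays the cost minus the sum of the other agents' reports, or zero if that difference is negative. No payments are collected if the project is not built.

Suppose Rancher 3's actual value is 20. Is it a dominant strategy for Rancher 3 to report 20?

Check each profile of the others' reports and compare truth against every alternative report.
Others report (3, 7): truth gives 7, best alternative gives 0.
Others report (7, 3): truth gives 7, best alternative gives 0.
Others report (3, 3): truth gives 3, best alternative gives 0.
Others report (3, 20): truth gives 20, best alternative gives 20.
Others report (7, 20): truth gives 20, best alternative gives 20.
Others report (11, 20): truth gives 20, best alternative gives 20.
(Remaining 10 profiles checked similarly; truth is weakly best in each.)
In every case the truthful report is at least as good as any alternative, so it is a dominant strategy.

Yes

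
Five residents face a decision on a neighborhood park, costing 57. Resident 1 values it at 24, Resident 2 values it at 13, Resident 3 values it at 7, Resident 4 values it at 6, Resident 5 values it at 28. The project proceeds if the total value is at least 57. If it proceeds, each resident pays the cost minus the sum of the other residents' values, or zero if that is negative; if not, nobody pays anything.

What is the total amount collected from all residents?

Total value 78 ≥ cost 57, so it is built.
Resident 1: others sum to 54; max(0, 57 - 54) = 3.
Resident 2: others sum to 65; max(0, 57 - 65) = 0.
Resident 3: others sum to 71; max(0, 57 - 71) = 0.
Resident 4: others sum to 72; max(0, 57 - 72) = 0.
Resident 5: others sum to 50; max(0, 57 - 50) = 7.
Total collected = 3 + 0 + 0 + 0 + 7 = 10.

10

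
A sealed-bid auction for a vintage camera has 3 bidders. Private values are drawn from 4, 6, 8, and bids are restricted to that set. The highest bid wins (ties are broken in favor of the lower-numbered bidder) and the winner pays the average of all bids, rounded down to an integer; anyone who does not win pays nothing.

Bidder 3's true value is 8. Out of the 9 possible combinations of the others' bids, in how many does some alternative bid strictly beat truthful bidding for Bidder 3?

Others bid (4, 4): truth gives 3; bid 6 gives 4 > 3. Violating.
Others bid (4, 6): truth gives 2; no alternative beats it.
Others bid (4, 8): truth gives 0; no alternative beats it.
(Checking all 9 profiles: 1 has a profitable deviation, 8 do not.)

1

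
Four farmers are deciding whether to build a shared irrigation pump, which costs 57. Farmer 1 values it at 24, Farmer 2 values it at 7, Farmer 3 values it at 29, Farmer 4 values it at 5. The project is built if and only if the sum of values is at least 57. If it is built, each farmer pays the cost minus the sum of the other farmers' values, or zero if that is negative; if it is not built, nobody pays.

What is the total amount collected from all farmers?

37

Total value 65 ≥ cost 57, so it is built.
Farmer 1: others sum to 41; max(0, 57 - 41) = 16.
Farmer 2: others sum to 58; max(0, 57 - 58) = 0.
Farmer 3: others sum to 36; max(0, 57 - 36) = 21.
Farmer 4: others sum to 60; max(0, 57 - 60) = 0.
Total collected = 16 + 0 + 21 + 0 = 37.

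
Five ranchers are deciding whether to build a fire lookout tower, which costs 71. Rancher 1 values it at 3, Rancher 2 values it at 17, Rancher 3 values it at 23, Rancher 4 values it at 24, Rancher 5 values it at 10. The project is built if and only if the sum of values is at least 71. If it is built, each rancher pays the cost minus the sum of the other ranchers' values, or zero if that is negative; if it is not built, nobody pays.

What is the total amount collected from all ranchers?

50

Total value 77 ≥ cost 71, so it is built.
Rancher 1: others sum to 74; max(0, 71 - 74) = 0.
Rancher 2: others sum to 60; max(0, 71 - 60) = 11.
Rancher 3: others sum to 54; max(0, 71 - 54) = 17.
Rancher 4: others sum to 53; max(0, 71 - 53) = 18.
Rancher 5: others sum to 67; max(0, 71 - 67) = 4.
Total collected = 0 + 11 + 17 + 18 + 4 = 50.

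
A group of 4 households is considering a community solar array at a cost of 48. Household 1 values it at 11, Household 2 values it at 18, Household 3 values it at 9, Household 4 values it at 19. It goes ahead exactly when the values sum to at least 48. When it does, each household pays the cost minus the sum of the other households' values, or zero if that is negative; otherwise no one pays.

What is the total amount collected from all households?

Total value 57 ≥ cost 48, so it is built.
Household 1: others sum to 46; max(0, 48 - 46) = 2.
Household 2: others sum to 39; max(0, 48 - 39) = 9.
Household 3: others sum to 48; max(0, 48 - 48) = 0.
Household 4: others sum to 38; max(0, 48 - 38) = 10.
Total collected = 2 + 9 + 0 + 10 = 21.

21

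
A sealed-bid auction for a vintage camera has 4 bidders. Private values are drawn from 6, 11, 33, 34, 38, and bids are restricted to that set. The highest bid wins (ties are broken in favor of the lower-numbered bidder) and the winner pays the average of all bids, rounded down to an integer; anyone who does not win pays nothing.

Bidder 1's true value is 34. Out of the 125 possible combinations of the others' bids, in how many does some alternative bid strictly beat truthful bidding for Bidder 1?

56

Others bid (6, 6, 6): truth gives 21; bid 6 gives 28 > 21. Violating.
Others bid (6, 6, 11): truth gives 20; bid 11 gives 26 > 20. Violating.
Others bid (6, 6, 38): truth gives 0; bid 38 gives 12 > 0. Violating.
Others bid (6, 11, 6): truth gives 20; bid 11 gives 26 > 20. Violating.
Others bid (6, 6, 33): truth gives 15; no alternative beats it.
Others bid (6, 6, 34): truth gives 14; no alternative beats it.
(Checking all 125 profiles: 56 have a profitable deviation, 69 do not.)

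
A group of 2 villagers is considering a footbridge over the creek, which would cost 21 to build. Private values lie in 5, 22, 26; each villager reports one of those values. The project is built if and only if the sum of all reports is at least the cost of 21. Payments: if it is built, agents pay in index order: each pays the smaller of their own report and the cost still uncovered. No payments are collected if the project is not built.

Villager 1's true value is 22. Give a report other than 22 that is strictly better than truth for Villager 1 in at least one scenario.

Suppose Villager 2 reports 22.
Report 22: project built, pays 21, utility 22 - 21 = 1.
Report 5: project built, pays 5, utility 22 - 5 = 17.
So reporting 5 beats truth here (17 > 1).

5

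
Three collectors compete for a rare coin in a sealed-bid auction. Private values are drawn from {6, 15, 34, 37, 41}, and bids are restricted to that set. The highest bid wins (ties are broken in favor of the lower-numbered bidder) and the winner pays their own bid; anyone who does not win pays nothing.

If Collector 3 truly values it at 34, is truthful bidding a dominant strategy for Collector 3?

Consider the case where Collector 1 bids 6 and Collector 2 bids 6.
Truthful bid 34: wins, pays 34, utility 34 - 34 = 0.
Bid 15 instead: wins, pays 15, utility 34 - 15 = 19.
Since 19 > 0, bidding 15 is strictly better here, so truthful bidding is not dominant.

No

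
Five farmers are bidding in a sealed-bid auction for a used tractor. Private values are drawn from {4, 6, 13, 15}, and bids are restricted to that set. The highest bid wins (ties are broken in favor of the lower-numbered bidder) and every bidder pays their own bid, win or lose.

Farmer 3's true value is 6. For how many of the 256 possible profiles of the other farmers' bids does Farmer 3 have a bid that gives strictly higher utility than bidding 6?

Others bid (4, 4, 4, 13): truth gives -6; bid 4 gives -4 > -6. Violating.
Others bid (4, 4, 4, 15): truth gives -6; bid 4 gives -4 > -6. Violating.
Others bid (4, 4, 6, 13): truth gives -6; bid 4 gives -4 > -6. Violating.
Others bid (4, 4, 6, 15): truth gives -6; bid 4 gives -4 > -6. Violating.
Others bid (4, 4, 4, 4): truth gives 0; no alternative beats it.
Others bid (4, 4, 4, 6): truth gives 0; no alternative beats it.
(Checking all 256 profiles: 252 have a profitable deviation, 4 do not.)

252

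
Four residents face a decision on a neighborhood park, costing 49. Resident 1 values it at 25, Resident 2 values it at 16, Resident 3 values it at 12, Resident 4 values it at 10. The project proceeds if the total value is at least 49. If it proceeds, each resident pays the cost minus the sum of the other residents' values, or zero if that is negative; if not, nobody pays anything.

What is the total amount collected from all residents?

13

Total value 63 ≥ cost 49, so it is built.
Resident 1: others sum to 38; max(0, 49 - 38) = 11.
Resident 2: others sum to 47; max(0, 49 - 47) = 2.
Resident 3: others sum to 51; max(0, 49 - 51) = 0.
Resident 4: others sum to 53; max(0, 49 - 53) = 0.
Total collected = 11 + 2 + 0 + 0 = 13.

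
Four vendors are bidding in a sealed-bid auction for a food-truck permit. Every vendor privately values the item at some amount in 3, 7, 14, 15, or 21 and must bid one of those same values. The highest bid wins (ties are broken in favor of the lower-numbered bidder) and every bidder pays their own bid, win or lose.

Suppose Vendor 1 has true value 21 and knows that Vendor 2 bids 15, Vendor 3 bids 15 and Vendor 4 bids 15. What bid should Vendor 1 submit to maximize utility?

Bid 3: loses but pays 3, utility -3.
Bid 7: loses but pays 7, utility -7.
Bid 14: loses but pays 14, utility -14.
Bid 15: wins, pays 15, utility 21 - 15 = 6.
Bid 21: wins, pays 21, utility 21 - 21 = 0.
The best choice is 15 with utility 6.

15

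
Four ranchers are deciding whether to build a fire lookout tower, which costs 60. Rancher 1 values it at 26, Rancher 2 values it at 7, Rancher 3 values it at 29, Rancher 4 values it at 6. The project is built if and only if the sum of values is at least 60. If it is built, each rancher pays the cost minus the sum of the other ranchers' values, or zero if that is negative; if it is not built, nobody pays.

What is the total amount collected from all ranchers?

39

Total value 68 ≥ cost 60, so it is built.
Rancher 1: others sum to 42; max(0, 60 - 42) = 18.
Rancher 2: others sum to 61; max(0, 60 - 61) = 0.
Rancher 3: others sum to 39; max(0, 60 - 39) = 21.
Rancher 4: others sum to 62; max(0, 60 - 62) = 0.
Total collected = 18 + 0 + 21 + 0 = 39.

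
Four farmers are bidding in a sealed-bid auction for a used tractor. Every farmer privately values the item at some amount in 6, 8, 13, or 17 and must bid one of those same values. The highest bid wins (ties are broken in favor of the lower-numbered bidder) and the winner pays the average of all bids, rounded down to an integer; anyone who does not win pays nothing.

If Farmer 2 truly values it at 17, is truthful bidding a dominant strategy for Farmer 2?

Consider the case where Farmer 1 bids 6, Farmer 3 bids 6 and Farmer 4 bids 6.
Truthful bid 17: wins, pays 8, utility 17 - 8 = 9.
Bid 8 instead: wins, pays 6, utility 17 - 6 = 11.
Since 11 > 9, bidding 8 is strictly better here, so truthful bidding is not dominant.

No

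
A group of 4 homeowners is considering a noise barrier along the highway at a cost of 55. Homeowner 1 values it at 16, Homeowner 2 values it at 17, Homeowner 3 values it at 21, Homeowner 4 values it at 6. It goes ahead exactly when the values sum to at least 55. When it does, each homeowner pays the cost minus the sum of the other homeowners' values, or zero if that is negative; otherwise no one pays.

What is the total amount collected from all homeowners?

40

Total value 60 ≥ cost 55, so it is built.
Homeowner 1: others sum to 44; max(0, 55 - 44) = 11.
Homeowner 2: others sum to 43; max(0, 55 - 43) = 12.
Homeowner 3: others sum to 39; max(0, 55 - 39) = 16.
Homeowner 4: others sum to 54; max(0, 55 - 54) = 1.
Total collected = 11 + 12 + 16 + 1 = 40.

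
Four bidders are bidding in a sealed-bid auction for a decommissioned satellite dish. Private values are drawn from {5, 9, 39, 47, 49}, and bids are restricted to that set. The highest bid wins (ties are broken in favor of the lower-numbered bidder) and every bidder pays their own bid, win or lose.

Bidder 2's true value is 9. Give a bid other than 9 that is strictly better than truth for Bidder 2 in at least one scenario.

Suppose Bidder 1 bids 5, Bidder 3 bids 5 and Bidder 4 bids 39.
Bid 9: loses but pays 9, utility -9.
Bid 5: loses but pays 5, utility -5.
So bidding 5 beats truth here (-5 > -9).

5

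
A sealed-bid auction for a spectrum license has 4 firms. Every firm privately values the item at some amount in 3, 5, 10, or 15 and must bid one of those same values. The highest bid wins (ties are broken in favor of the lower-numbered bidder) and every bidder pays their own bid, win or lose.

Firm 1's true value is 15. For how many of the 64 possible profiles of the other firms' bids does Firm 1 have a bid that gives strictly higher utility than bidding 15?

Others bid (3, 3, 3): truth gives 0; bid 3 gives 12 > 0. Violating.
Others bid (3, 3, 5): truth gives 0; bid 5 gives 10 > 0. Violating.
Others bid (3, 3, 10): truth gives 0; bid 10 gives 5 > 0. Violating.
Others bid (3, 5, 3): truth gives 0; bid 5 gives 10 > 0. Violating.
Others bid (3, 3, 15): truth gives 0; no alternative beats it.
Others bid (3, 5, 15): truth gives 0; no alternative beats it.
(Checking all 64 profiles: 27 have a profitable deviation, 37 do not.)

27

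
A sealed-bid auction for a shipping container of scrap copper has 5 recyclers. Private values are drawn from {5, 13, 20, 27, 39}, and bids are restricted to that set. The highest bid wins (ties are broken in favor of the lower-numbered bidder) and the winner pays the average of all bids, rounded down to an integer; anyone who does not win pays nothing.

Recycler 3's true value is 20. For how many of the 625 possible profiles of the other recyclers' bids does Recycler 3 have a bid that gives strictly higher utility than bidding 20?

Others bid (5, 5, 5, 5): truth gives 12; bid 13 gives 14 > 12. Violating.
Others bid (5, 5, 5, 13): truth gives 11; bid 13 gives 12 > 11. Violating.
Others bid (5, 5, 5, 27): truth gives 0; bid 27 gives 7 > 0. Violating.
Others bid (5, 5, 5, 39): truth gives 0; bid 39 gives 2 > 0. Violating.
Others bid (5, 5, 5, 20): truth gives 9; no alternative beats it.
Others bid (5, 5, 13, 20): truth gives 8; no alternative beats it.
(Checking all 625 profiles: 109 have a profitable deviation, 516 do not.)

109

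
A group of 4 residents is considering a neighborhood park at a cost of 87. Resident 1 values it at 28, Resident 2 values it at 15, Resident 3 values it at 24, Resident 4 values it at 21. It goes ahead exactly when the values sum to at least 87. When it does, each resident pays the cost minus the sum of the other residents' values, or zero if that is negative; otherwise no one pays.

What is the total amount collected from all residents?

84

Total value 88 ≥ cost 87, so it is built.
Resident 1: others sum to 60; max(0, 87 - 60) = 27.
Resident 2: others sum to 73; max(0, 87 - 73) = 14.
Resident 3: others sum to 64; max(0, 87 - 64) = 23.
Resident 4: others sum to 67; max(0, 87 - 67) = 20.
Total collected = 27 + 14 + 23 + 20 = 84.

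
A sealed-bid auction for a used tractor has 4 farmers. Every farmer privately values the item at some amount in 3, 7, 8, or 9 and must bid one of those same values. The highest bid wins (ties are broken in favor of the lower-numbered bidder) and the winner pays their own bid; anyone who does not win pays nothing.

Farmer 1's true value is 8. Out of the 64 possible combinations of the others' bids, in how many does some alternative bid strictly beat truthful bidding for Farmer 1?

Others bid (3, 3, 3): truth gives 0; bid 3 gives 5 > 0. Violating.
Others bid (3, 3, 7): truth gives 0; bid 7 gives 1 > 0. Violating.
Others bid (3, 7, 3): truth gives 0; bid 7 gives 1 > 0. Violating.
Others bid (3, 7, 7): truth gives 0; bid 7 gives 1 > 0. Violating.
Others bid (3, 3, 8): truth gives 0; no alternative beats it.
Others bid (3, 3, 9): truth gives 0; no alternative beats it.
(Checking all 64 profiles: 8 have a profitable deviation, 56 do not.)

8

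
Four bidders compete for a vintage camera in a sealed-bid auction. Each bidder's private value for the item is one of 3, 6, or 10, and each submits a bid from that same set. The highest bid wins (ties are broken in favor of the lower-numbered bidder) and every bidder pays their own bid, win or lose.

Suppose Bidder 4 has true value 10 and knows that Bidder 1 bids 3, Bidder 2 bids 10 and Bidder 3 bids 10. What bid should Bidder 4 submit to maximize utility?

Bid 3: loses but pays 3, utility -3.
Bid 6: loses but pays 6, utility -6.
Bid 10: loses but pays 10, utility -10.
The best choice is 3 with utility -3.

3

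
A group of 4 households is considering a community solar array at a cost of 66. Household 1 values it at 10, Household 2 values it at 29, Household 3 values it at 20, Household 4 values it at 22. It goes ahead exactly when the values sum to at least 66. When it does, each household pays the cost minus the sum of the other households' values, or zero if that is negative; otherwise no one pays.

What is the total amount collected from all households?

26

Total value 81 ≥ cost 66, so it is built.
Household 1: others sum to 71; max(0, 66 - 71) = 0.
Household 2: others sum to 52; max(0, 66 - 52) = 14.
Household 3: others sum to 61; max(0, 66 - 61) = 5.
Household 4: others sum to 59; max(0, 66 - 59) = 7.
Total collected = 0 + 14 + 5 + 7 = 26.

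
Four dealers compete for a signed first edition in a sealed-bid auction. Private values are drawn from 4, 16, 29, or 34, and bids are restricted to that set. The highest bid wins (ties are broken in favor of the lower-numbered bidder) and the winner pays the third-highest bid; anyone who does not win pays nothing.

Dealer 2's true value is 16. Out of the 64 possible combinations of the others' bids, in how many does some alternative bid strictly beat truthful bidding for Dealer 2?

Others bid (4, 4, 29): truth gives 0; bid 29 gives 12 > 0. Violating.
Others bid (4, 4, 34): truth gives 0; bid 34 gives 12 > 0. Violating.
Others bid (4, 29, 4): truth gives 0; bid 29 gives 12 > 0. Violating.
Others bid (4, 34, 4): truth gives 0; bid 34 gives 12 > 0. Violating.
Others bid (4, 4, 4): truth gives 12; no alternative beats it.
Others bid (4, 4, 16): truth gives 12; no alternative beats it.
(Checking all 64 profiles: 6 have a profitable deviation, 58 do not.)

6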